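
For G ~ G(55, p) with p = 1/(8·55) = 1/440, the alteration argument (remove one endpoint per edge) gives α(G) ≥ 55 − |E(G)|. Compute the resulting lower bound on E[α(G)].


E[|E(G)|] = C(55, 2)·p = 1485 · (1/440) = 27/8.
E[α(G)] ≥ n − E[|E(G)|] = 55 − 27/8 = 413/8.
Numerically: ≈ 51.625.
(This is only a lower bound; the true E[α(G)] may be larger.)

E[α(G)] ≥ 413/8 ≈ 51.625.


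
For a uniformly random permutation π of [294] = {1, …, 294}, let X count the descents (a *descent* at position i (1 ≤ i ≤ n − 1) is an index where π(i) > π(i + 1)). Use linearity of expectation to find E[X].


Write X = Σ X_I over i = 1, …, 293, with X_I the indicator of one descent.
There are 293 indicators.
For each fixed i, the pair (π(i), π(i+1)) is a uniformly random ordered pair of distinct values from {1, …, 294}; by symmetry P[π(i) > π(i+1)] = 1/2.
By linearity: E[X] = 293 · (1/2) = (294 − 1) · (1/2) = 293/2 ≈ 146.50000.

E[X] = 293/2 = 146.50000.


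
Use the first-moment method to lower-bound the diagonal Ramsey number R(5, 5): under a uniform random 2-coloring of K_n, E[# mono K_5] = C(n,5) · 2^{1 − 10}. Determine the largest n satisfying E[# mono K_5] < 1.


We need C(n, 5) · 2^{1 − 10} < 1, i.e. C(n, 5) < 2^{10 − 1} = 512.
Check values of n near the boundary:
  n = 5: C(5, 5) = 1; 1 < 512? YES
  n = 6: C(6, 5) = 6; 6 < 512? YES
  n = 7: C(7, 5) = 21; 21 < 512? YES
  n = 8: C(8, 5) = 56; 56 < 512? YES
  n = 9: C(9, 5) = 126; 126 < 512? YES
  n = 10: C(10, 5) = 252; 252 < 512? YES
  n = 11: C(11, 5) = 462; 462 < 512? YES
  n = 12: C(12, 5) = 792; 792 < 512? NO
  n = 13: C(13, 5) = 1287; 1287 < 512? NO
The largest n with C(n, 5) < 512 is n = 11 (where E[X] = 231/256 ≈ 0.9023). Hence R(5, 5) > 11, i.e. R(5, 5) ≥ 12.

Largest n = 11; hence R(5, 5) > 11.


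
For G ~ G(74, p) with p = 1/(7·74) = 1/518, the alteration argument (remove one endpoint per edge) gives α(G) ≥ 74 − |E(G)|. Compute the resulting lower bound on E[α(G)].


E[|E(G)|] = C(74, 2)·p = 2701 · (1/518) = 73/14.
E[α(G)] ≥ n − E[|E(G)|] = 74 − 73/14 = 963/14.
Numerically: ≈ 68.78571.
(This is only a lower bound; the true E[α(G)] may be larger.)

E[α(G)] ≥ 963/14 ≈ 68.78571.


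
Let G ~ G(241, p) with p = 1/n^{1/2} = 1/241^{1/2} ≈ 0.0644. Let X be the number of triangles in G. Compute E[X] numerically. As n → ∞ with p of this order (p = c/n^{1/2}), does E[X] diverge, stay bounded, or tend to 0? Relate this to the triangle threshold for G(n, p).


Number of potential triangles: C(241, 3) = 2303960.
Each occurs with probability p³ ≈ (0.0644)³ ≈ 2.67285e-04.
By linearity: E[X] = C(241, 3)·p³ ≈ 2303960 · 2.67285e-04 ≈ 615.814.
Since α = 1/2 < 1, p = c/n^{1/2} ≫ 1/n is above the triangle threshold p ~ 1/n. Asymptotically E[X] ~ (c³/6)·n^{3(1−α)} = (1³/6)·n^{1.5} → ∞; triangles are abundant w.h.p.

E[X] ≈ 615.814; in regime p = Θ(1/n^{1/2}) E[X] diverges (above the triangle threshold p ~ 1/n).


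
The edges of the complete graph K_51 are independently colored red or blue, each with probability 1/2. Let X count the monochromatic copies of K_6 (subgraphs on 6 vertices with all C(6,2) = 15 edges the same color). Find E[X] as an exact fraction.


Let X = Σ_S X_S over the C(51, 6) = 18009460 subsets S of size 6, where X_S = 1 if the K_6 on S is monochromatic.
For a fixed S, the K_6 on S has C(6, 2) = 15 edges. P[all 15 edges red] = (1/2)^15, and likewise for blue, so P[monochromatic] = 2·(1/2)^15 = 2^{1 − 15} = 1/16384.
By linearity: E[X] = C(51, 6) · 2^{1 − 15} = 18009460 · 1/16384 = 4502365/4096.
Numerically: E[X] ≈ 1099.210.

E[X] = C(51,6)·2^(1−C(6,2)) = 4502365/4096 ≈ 1099.210.


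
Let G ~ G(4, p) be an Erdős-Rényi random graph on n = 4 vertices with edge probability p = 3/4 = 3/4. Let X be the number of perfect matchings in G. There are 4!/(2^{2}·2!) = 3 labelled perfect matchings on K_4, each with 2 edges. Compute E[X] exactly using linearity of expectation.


K_4 has 4!/(2^{2}·2!) = 3 labelled perfect matchings.
For each such perfect matching H, let X_H = 1 if all 2 edges of H are present in G. Then P[X_H = 1] = p^{2} = (3/4)^{2} = 9/16.
By linearity of expectation: E[X] = Σ_H E[X_H] = 3 · p^{2} = 3 · 9/16 = 27/16.
Numerically: E[X] ≈ 1.69.

E[X] = 3 · (3/4)^{2} = 27/16 ≈ 1.69.


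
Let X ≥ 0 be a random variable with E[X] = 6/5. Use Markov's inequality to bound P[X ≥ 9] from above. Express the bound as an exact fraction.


μ = E[X] = 6/5, a = 9.
Markov: P[X ≥ 9] ≤ μ/a = (6/5)/9 = 2/15.
Numerically: ≈ 0.133333.
(Since a = 9 > μ = 1.200000, the bound 2/15 is < 1 and informative.)

P[X ≥ 9] ≤ 2/15 ≈ 0.133333.


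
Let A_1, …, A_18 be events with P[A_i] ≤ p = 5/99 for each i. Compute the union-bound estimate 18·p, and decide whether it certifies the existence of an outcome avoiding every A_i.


Union bound: P[∪_{i=1}^{18} A_i] ≤ Σ_i P[A_i] ≤ 18·p = 18·(5/99) = 10/11.
Numerically: 10/11 ≈ 0.909.
Is 10/11 < 1? YES.
Since P[∪ A_i] ≤ 10/11 < 1, the complement has P[∩ A_i^c] ≥ 1 − 10/11 = 1/11 > 0, so some outcome avoids every A_i.

18·p = 10/11 ≈ 0.909; existence CERTIFIED by the union bound.


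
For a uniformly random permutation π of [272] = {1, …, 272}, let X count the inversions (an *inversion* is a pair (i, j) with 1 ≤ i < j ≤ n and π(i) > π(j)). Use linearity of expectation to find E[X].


Write X = Σ X_I over the C(272, 2) = 36856 pairs i < j, with X_I the indicator of one inversion.
There are 36856 indicators.
For each fixed pair i < j, the values π(i) and π(j) are two distinct elements of {1, …, 272} in uniformly random order; by symmetry P[π(i) > π(j)] = 1/2.
By linearity: E[X] = 36856 · (1/2) = C(272, 2) · (1/2) = 36856/2 = 18428 ≈ 18428.0000.

E[X] = 18428 = 18428.0000.


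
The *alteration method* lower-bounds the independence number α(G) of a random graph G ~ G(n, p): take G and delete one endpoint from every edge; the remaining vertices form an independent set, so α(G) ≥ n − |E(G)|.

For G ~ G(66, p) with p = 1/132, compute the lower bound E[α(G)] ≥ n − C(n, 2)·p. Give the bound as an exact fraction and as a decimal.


E[|E(G)|] = C(66, 2)·p = 2145 · (1/132) = 65/4.
E[α(G)] ≥ n − E[|E(G)|] = 66 − 65/4 = 199/4.
Numerically: ≈ 49.750.
(This is only a lower bound; the true E[α(G)] may be larger.)

E[α(G)] ≥ 199/4 ≈ 49.750.


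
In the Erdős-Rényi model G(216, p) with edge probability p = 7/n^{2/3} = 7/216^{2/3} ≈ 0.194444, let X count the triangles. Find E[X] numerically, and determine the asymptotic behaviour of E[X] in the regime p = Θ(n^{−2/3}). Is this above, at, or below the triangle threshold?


Number of potential triangles: C(216, 3) = 1656360.
Each occurs with probability p³ ≈ (0.194444)³ ≈ 7.35168038e-03.
By linearity: E[X] = C(216, 3)·p³ ≈ 1656360 · 7.35168038e-03 ≈ 12177.029321.
Since α = 2/3 < 1, p = c/n^{2/3} ≫ 1/n is above the triangle threshold p ~ 1/n. Asymptotically E[X] ~ (c³/6)·n^{3(1−α)} = (7³/6)·n^{1} → ∞; triangles are abundant w.h.p.

E[X] ≈ 12177.029321; in regime p = Θ(1/n^{2/3}) E[X] diverges (above the triangle threshold p ~ 1/n).


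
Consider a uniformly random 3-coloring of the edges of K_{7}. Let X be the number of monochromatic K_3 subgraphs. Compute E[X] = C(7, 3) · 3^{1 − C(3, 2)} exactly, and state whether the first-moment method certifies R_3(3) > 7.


E[X] = C(7, 3) · 3^{1 − 3} = 35 · 3^{−2} = 35/9.
As a reduced fraction: E[X] = 35/9 ≈ 3.8888889.
Is E[X] < 1? NO.
Since E[X] ≥ 1, the first-moment bound is inconclusive at n = 7; it does NOT by itself certify R_3(3) > 7.

E[X] = 35/9 ≈ 3.8888889; E[X] ≥ 1; first-moment method inconclusive here.


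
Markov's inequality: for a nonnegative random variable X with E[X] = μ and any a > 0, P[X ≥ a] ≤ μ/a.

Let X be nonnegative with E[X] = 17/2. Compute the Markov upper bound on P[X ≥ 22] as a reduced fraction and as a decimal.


μ = E[X] = 17/2, a = 22.
Markov: P[X ≥ 22] ≤ μ/a = (17/2)/22 = 17/44.
Numerically: ≈ 0.386.
(Since a = 22 > μ = 8.500, the bound 17/44 is < 1 and informative.)

P[X ≥ 22] ≤ 17/44 ≈ 0.386.


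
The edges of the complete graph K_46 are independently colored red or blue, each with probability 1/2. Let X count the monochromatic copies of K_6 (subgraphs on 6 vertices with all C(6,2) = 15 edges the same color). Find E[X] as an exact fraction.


Let X = Σ_S X_S over the C(46, 6) = 9366819 subsets S of size 6, where X_S = 1 if the K_6 on S is monochromatic.
For a fixed S, the K_6 on S has C(6, 2) = 15 edges. P[all 15 edges red] = (1/2)^15, and likewise for blue, so P[monochromatic] = 2·(1/2)^15 = 2^{1 − 15} = 1/16384.
Summing: E[X] = C(46, 6) · 2^{1 − 15} = 9366819 · 1/16384 = 9366819/16384.
Numerically: E[X] ≈ 571.70526.

E[X] = C(46,6)·2^(1−C(6,2)) = 9366819/16384 ≈ 571.70526.


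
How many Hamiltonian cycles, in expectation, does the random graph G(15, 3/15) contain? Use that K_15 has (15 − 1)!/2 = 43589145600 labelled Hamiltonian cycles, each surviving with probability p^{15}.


K_15 has (15 − 1)!/2 = 43589145600 labelled Hamiltonian cycles.
For each such Hamiltonian cycle H, let X_H = 1 if all 15 edges of H are present in G. Then P[X_H = 1] = p^{15} = (1/5)^{15} = 1/30517578125.
Summing the indicators: E[X] = Σ_H E[X_H] = 43589145600 · p^{15} = 43589145600 · 1/30517578125 = 1743565824/1220703125.
Numerically: E[X] ≈ 1.42833.

E[X] = 43589145600 · (1/5)^{15} = 1743565824/1220703125 ≈ 1.42833.


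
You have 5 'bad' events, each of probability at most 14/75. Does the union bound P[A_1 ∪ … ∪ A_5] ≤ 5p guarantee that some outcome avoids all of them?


Union bound: P[∪_{i=1}^{5} A_i] ≤ Σ_i P[A_i] ≤ 5·p = 5·(14/75) = 14/15.
Numerically: 14/15 ≈ 0.933.
Is 14/15 < 1? YES.
Since P[∪ A_i] ≤ 14/15 < 1, the complement has P[∩ A_i^c] ≥ 1 − 14/15 = 1/15 > 0, so some outcome avoids every A_i.

5·p = 14/15 ≈ 0.933; existence CERTIFIED by the union bound.


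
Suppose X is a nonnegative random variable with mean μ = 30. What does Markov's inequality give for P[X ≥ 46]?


μ = E[X] = 30, a = 46.
Markov: P[X ≥ 46] ≤ μ/a = (30)/46 = 15/23.
Numerically: ≈ 0.6522.
(Since a = 46 > μ = 30.0000, the bound 15/23 is < 1 and informative.)

P[X ≥ 46] ≤ 15/23 ≈ 0.6522.


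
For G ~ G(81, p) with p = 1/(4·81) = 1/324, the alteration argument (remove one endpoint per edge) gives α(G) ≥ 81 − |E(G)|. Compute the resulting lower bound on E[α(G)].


E[|E(G)|] = C(81, 2)·p = 3240 · (1/324) = 10.
E[α(G)] ≥ n − E[|E(G)|] = 81 − 10 = 71.
Numerically: ≈ 71.00000.
(This is only a lower bound; the true E[α(G)] may be larger.)

E[α(G)] ≥ 71 ≈ 71.00000.


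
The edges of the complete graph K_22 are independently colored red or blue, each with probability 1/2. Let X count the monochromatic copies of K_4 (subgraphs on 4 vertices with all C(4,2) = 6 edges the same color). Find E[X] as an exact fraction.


Let X = Σ_S X_S over the C(22, 4) = 7315 subsets S of size 4, where X_S = 1 if the K_4 on S is monochromatic.
For a fixed S, the K_4 on S has C(4, 2) = 6 edges. P[all 6 edges red] = (1/2)^6, and likewise for blue, so P[monochromatic] = 2·(1/2)^6 = 2^{1 − 6} = 1/32.
Summing: E[X] = C(22, 4) · 2^{1 − 6} = 7315 · 1/32 = 7315/32.
Numerically: E[X] ≈ 228.594.

E[X] = C(22,4)·2^(1−C(4,2)) = 7315/32 ≈ 228.594.


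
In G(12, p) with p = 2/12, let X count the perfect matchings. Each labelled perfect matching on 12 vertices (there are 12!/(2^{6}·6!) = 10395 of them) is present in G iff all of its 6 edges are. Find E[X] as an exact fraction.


K_12 has 12!/(2^{6}·6!) = 10395 labelled perfect matchings.
For each such perfect matching H, let X_H = 1 if all 6 edges of H are present in G. Then P[X_H = 1] = p^{6} = (1/6)^{6} = 1/46656.
By linearity: E[X] = Σ_H E[X_H] = 10395 · p^{6} = 10395 · 1/46656 = 385/1728.
Numerically: E[X] ≈ 0.222801.

E[X] = 10395 · (1/6)^{6} = 385/1728 ≈ 0.222801.


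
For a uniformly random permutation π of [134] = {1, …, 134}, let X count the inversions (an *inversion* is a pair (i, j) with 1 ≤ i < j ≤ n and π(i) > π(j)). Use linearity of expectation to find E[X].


Write X = Σ X_I over the C(134, 2) = 8911 pairs i < j, with X_I the indicator of one inversion.
There are 8911 indicators.
For each fixed pair i < j, the values π(i) and π(j) are two distinct elements of {1, …, 134} in uniformly random order; by symmetry P[π(i) > π(j)] = 1/2.
By linearity: E[X] = 8911 · (1/2) = C(134, 2) · (1/2) = 8911/2 = 8911/2 ≈ 4455.500.

E[X] = 8911/2 = 4455.500.


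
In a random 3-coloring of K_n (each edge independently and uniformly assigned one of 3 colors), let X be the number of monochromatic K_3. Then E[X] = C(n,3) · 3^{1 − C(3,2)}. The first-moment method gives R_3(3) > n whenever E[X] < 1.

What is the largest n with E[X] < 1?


We need C(n, 3) · 3^{1 − 3} < 1, i.e. C(n, 3) < 3^{3 − 1} = 9.
Check values of n near the boundary:
  n = 3: C(3, 3) = 1; 1 < 9? YES
  n = 4: C(4, 3) = 4; 4 < 9? YES
  n = 5: C(5, 3) = 10; 10 < 9? NO
The largest n with C(n, 3) < 9 is n = 4 (where E[X] = 4/9 ≈ 0.44444). Hence R_3(3) > 4, i.e. R_3(3) ≥ 5.

Largest n = 4; hence R_3(3) > 4.


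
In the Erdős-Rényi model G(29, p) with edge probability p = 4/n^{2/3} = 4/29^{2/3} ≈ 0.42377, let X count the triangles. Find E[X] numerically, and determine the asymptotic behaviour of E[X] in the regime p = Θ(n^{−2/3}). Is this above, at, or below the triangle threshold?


Number of potential triangles: C(29, 3) = 3654.
Each occurs with probability p³ ≈ (0.42377)³ ≈ 7.6099881e-02.
By linearity: E[X] = C(29, 3)·p³ ≈ 3654 · 7.6099881e-02 ≈ 278.06897.
Since α = 2/3 < 1, p = c/n^{2/3} ≫ 1/n is above the triangle threshold p ~ 1/n. Asymptotically E[X] ~ (c³/6)·n^{3(1−α)} = (4³/6)·n^{1} → ∞; triangles are abundant w.h.p.

E[X] ≈ 278.06897; in regime p = Θ(1/n^{2/3}) E[X] diverges (above the triangle threshold p ~ 1/n).


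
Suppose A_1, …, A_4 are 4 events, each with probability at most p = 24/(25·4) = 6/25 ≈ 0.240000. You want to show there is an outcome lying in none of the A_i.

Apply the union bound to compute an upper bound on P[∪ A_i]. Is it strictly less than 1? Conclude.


Union bound: P[∪_{i=1}^{4} A_i] ≤ Σ_i P[A_i] ≤ 4·p = 4·(6/25) = 24/25.
Numerically: 24/25 ≈ 0.960000.
Is 24/25 < 1? YES.
Since P[∪ A_i] ≤ 24/25 < 1, the complement has P[∩ A_i^c] ≥ 1 − 24/25 = 1/25 > 0, so some outcome avoids every A_i.

4·p = 24/25 ≈ 0.960000; existence CERTIFIED by the union bound.


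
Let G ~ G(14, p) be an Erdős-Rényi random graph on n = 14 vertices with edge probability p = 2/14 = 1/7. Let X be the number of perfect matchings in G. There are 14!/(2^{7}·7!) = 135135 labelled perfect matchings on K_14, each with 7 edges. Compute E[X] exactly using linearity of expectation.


K_14 has 14!/(2^{7}·7!) = 135135 labelled perfect matchings.
For each such perfect matching H, let X_H = 1 if all 7 edges of H are present in G. Then P[X_H = 1] = p^{7} = (1/7)^{7} = 1/823543.
By linearity of expectation: E[X] = Σ_H E[X_H] = 135135 · p^{7} = 135135 · 1/823543 = 19305/117649.
Numerically: E[X] ≈ 0.16409.

E[X] = 135135 · (1/7)^{7} = 19305/117649 ≈ 0.16409.


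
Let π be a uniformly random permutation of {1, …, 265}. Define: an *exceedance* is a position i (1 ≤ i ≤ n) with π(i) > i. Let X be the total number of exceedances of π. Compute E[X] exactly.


Write X = Σ_{i=1}^{265} X_i, where X_i = 1_{π(i) > i}.
For each fixed i, π(i) is uniform over {1, …, 265} (marginal of a uniform permutation), so P[π(i) > i] = (n − i)/n. Summing: Σ_{i=1}^{265} (n − i)/n = (0 + 1 + … + 264)/265 = 265(265 − 1)/(2·265) = (265 − 1)/2.
Hence E[X] = Σ_{i=1}^{265} (265 − i)/265 = 132 ≈ 132.000000.

E[X] = 132 = 132.000000.


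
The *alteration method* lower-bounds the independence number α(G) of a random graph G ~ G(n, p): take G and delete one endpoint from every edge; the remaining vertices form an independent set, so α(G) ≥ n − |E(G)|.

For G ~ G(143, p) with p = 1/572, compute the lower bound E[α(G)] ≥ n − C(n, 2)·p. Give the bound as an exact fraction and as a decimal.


E[|E(G)|] = C(143, 2)·p = 10153 · (1/572) = 71/4.
E[α(G)] ≥ n − E[|E(G)|] = 143 − 71/4 = 501/4.
Numerically: ≈ 125.250.
(This is only a lower bound; the true E[α(G)] may be larger.)

E[α(G)] ≥ 501/4 ≈ 125.250.


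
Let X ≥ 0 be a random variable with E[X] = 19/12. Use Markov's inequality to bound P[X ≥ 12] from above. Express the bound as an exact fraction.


μ = E[X] = 19/12, a = 12.
Markov: P[X ≥ 12] ≤ μ/a = (19/12)/12 = 19/144.
Numerically: ≈ 0.1319.
(Since a = 12 > μ = 1.5833, the bound 19/144 is < 1 and informative.)

P[X ≥ 12] ≤ 19/144 ≈ 0.1319.


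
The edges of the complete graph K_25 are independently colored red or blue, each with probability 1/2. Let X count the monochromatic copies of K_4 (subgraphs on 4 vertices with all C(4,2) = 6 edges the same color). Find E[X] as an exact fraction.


Let X = Σ_S X_S over the C(25, 4) = 12650 subsets S of size 4, where X_S = 1 if the K_4 on S is monochromatic.
For a fixed S, the K_4 on S has C(4, 2) = 6 edges. P[all 6 edges red] = (1/2)^6, and likewise for blue, so P[monochromatic] = 2·(1/2)^6 = 2^{1 − 6} = 1/32.
Summing: E[X] = C(25, 4) · 2^{1 − 6} = 12650 · 1/32 = 6325/16.
Numerically: E[X] ≈ 395.3125.

E[X] = C(25,4)·2^(1−C(4,2)) = 6325/16 ≈ 395.3125.


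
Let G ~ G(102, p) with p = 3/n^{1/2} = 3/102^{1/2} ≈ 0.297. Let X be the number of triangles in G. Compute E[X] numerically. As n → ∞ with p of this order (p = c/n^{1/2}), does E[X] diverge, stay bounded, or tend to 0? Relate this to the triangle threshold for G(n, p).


Number of potential triangles: C(102, 3) = 171700.
Each occurs with probability p³ ≈ (0.297)³ ≈ 2.62098e-02.
By linearity: E[X] = C(102, 3)·p³ ≈ 171700 · 2.62098e-02 ≈ 4500.221.
Since α = 1/2 < 1, p = c/n^{1/2} ≫ 1/n is above the triangle threshold p ~ 1/n. Asymptotically E[X] ~ (c³/6)·n^{3(1−α)} = (3³/6)·n^{1.5} → ∞; triangles are abundant w.h.p.

E[X] ≈ 4500.221; in regime p = Θ(1/n^{1/2}) E[X] diverges (above the triangle threshold p ~ 1/n).


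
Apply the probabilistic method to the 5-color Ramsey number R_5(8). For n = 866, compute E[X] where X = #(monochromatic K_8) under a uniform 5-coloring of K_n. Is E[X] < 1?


E[X] = C(866, 8) · 5^{1 − 28} = 7595214554331451620 · 5^{−27} = 7595214554331451620/7450580596923828125.
As a reduced fraction: E[X] = 1519042910866290324/1490116119384765625 ≈ 1.019.
Is E[X] < 1? NO.
Since E[X] ≥ 1, the first-moment bound is inconclusive at n = 866; it does NOT by itself certify R_5(8) > 866.

E[X] = 1519042910866290324/1490116119384765625 ≈ 1.019; E[X] ≥ 1; first-moment method inconclusive here.


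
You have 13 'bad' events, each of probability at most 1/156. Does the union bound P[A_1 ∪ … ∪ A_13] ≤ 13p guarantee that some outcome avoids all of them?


Union bound: P[∪_{i=1}^{13} A_i] ≤ Σ_i P[A_i] ≤ 13·p = 13·(1/156) = 1/12.
Numerically: 1/12 ≈ 0.083333.
Is 1/12 < 1? YES.
Since P[∪ A_i] ≤ 1/12 < 1, the complement has P[∩ A_i^c] ≥ 1 − 1/12 = 11/12 > 0, so some outcome avoids every A_i.

13·p = 1/12 ≈ 0.083333; existence CERTIFIED by the union bound.


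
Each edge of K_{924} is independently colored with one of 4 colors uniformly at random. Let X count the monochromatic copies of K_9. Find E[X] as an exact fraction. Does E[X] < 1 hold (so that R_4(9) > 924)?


E[X] = C(924, 9) · 4^{1 − 36} = 1301104023557231577684 · 4^{−35} = 1301104023557231577684/1180591620717411303424.
As a reduced fraction: E[X] = 325276005889307894421/295147905179352825856 ≈ 1.102.
Is E[X] < 1? NO.
Since E[X] ≥ 1, the first-moment bound is inconclusive at n = 924; it does NOT by itself certify R_4(9) > 924.

E[X] = 325276005889307894421/295147905179352825856 ≈ 1.102; E[X] ≥ 1; first-moment method inconclusive here.


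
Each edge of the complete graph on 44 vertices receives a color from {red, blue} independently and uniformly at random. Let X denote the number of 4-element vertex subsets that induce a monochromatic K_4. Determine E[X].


Let X = Σ_S X_S over the C(44, 4) = 135751 subsets S of size 4, where X_S = 1 if the K_4 on S is monochromatic.
For a fixed S, the K_4 on S has C(4, 2) = 6 edges. P[all 6 edges red] = (1/2)^6, and likewise for blue, so P[monochromatic] = 2·(1/2)^6 = 2^{1 − 6} = 1/32.
Summing: E[X] = C(44, 4) · 2^{1 − 6} = 135751 · 1/32 = 135751/32.
Numerically: E[X] ≈ 4242.219.

E[X] = C(44,4)·2^(1−C(4,2)) = 135751/32 ≈ 4242.219.


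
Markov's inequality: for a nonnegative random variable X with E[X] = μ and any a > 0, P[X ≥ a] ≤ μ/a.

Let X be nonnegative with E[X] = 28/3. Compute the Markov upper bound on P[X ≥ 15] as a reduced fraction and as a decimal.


μ = E[X] = 28/3, a = 15.
Markov: P[X ≥ 15] ≤ μ/a = (28/3)/15 = 28/45.
Numerically: ≈ 0.622.
(Since a = 15 > μ = 9.333, the bound 28/45 is < 1 and informative.)

P[X ≥ 15] ≤ 28/45 ≈ 0.622.


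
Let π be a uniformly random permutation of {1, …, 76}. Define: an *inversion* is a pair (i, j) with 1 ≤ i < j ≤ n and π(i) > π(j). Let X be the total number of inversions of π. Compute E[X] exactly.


Write X = Σ X_I over the C(76, 2) = 2850 pairs i < j, with X_I the indicator of one inversion.
There are 2850 indicators.
For each fixed pair i < j, the values π(i) and π(j) are two distinct elements of {1, …, 76} in uniformly random order; by symmetry P[π(i) > π(j)] = 1/2.
By linearity: E[X] = 2850 · (1/2) = C(76, 2) · (1/2) = 2850/2 = 1425 ≈ 1425.0000.

E[X] = 1425 = 1425.0000.


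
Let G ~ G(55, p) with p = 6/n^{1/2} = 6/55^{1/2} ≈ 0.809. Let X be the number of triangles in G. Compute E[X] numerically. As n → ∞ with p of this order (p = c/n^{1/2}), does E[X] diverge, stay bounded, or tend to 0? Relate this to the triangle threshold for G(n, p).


Number of potential triangles: C(55, 3) = 26235.
Each occurs with probability p³ ≈ (0.809)³ ≈ 5.29553e-01.
By linearity: E[X] = C(55, 3)·p³ ≈ 26235 · 5.29553e-01 ≈ 13892.832.
Since α = 1/2 < 1, p = c/n^{1/2} ≫ 1/n is above the triangle threshold p ~ 1/n. Asymptotically E[X] ~ (c³/6)·n^{3(1−α)} = (6³/6)·n^{1.5} → ∞; triangles are abundant w.h.p.

E[X] ≈ 13892.832; in regime p = Θ(1/n^{1/2}) E[X] diverges (above the triangle threshold p ~ 1/n).


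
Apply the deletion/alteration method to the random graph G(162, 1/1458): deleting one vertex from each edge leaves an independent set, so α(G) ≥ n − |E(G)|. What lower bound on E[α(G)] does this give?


E[|E(G)|] = C(162, 2)·p = 13041 · (1/1458) = 161/18.
E[α(G)] ≥ n − E[|E(G)|] = 162 − 161/18 = 2755/18.
Numerically: ≈ 153.055556.
(This is only a lower bound; the true E[α(G)] may be larger.)

E[α(G)] ≥ 2755/18 ≈ 153.055556.


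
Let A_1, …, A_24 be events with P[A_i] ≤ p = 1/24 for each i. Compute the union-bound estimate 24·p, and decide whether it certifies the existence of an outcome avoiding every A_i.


Union bound: P[∪_{i=1}^{24} A_i] ≤ Σ_i P[A_i] ≤ 24·p = 24·(1/24) = 1.
Numerically: 1 ≈ 1.00000.
Is 1 < 1? NO.
Since the bound 1 is ≥ 1, the union bound is uninformative here; it does NOT by itself certify existence.

24·p = 1 ≈ 1.00000; existence NOT certified by the union bound.


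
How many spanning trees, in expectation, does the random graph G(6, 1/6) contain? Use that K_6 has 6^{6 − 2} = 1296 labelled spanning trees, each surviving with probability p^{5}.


K_6 has 6^{6 − 2} = 1296 labelled spanning trees.
For each such spanning tree H, let X_H = 1 if all 5 edges of H are present in G. Then P[X_H = 1] = p^{5} = (1/6)^{5} = 1/7776.
By linearity of expectation: E[X] = Σ_H E[X_H] = 1296 · p^{5} = 1296 · 1/7776 = 1/6.
Numerically: E[X] ≈ 0.167.

E[X] = 1296 · (1/6)^{5} = 1/6 ≈ 0.167.


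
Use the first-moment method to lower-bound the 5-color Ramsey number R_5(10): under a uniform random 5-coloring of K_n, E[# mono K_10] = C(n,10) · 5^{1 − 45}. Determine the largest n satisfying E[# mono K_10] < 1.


We need C(n, 10) · 5^{1 − 45} < 1, i.e. C(n, 10) < 5^{45 − 1} = 5684341886080801486968994140625.
Check values of n near the boundary:
  n = 5387: C(5387, 10) = 5624406917627224603154306376491; 5624406917627224603154306376491 < 5684341886080801486968994140625? YES
  n = 5388: C(5388, 10) = 5634865093375880654852250419586; 5634865093375880654852250419586 < 5684341886080801486968994140625? YES
  n = 5389: C(5389, 10) = 5645340767466558997768874792926; 5645340767466558997768874792926 < 5684341886080801486968994140625? YES
  n = 5390: C(5390, 10) = 5655833965919099070255434039753; 5655833965919099070255434039753 < 5684341886080801486968994140625? YES
  n = 5391: C(5391, 10) = 5666344714787188828795213697883; 5666344714787188828795213697883 < 5684341886080801486968994140625? YES
  n = 5392: C(5392, 10) = 5676873040158402483252283957448; 5676873040158402483252283957448 < 5684341886080801486968994140625? YES
  n = 5393: C(5393, 10) = 5687418968154238267170642278008; 5687418968154238267170642278008 < 5684341886080801486968994140625? NO
  n = 5394: C(5394, 10) = 5697982524930156243149785372878; 5697982524930156243149785372878 < 5684341886080801486968994140625? NO
  n = 5395: C(5395, 10) = 5708563736675616143322765475706; 5708563736675616143322765475706 < 5684341886080801486968994140625? NO
The largest n with C(n, 10) < 5684341886080801486968994140625 is n = 5392 (where E[X] = 5676873040158402483252283957448/5684341886080801486968994140625 ≈ 0.99869). Hence R_5(10) > 5392, i.e. R_5(10) ≥ 5393.

Largest n = 5392; hence R_5(10) > 5392.


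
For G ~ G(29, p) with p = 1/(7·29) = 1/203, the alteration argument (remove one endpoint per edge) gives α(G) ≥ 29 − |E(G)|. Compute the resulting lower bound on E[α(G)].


E[|E(G)|] = C(29, 2)·p = 406 · (1/203) = 2.
E[α(G)] ≥ n − E[|E(G)|] = 29 − 2 = 27.
Numerically: ≈ 27.0000.
(This is only a lower bound; the true E[α(G)] may be larger.)

E[α(G)] ≥ 27 ≈ 27.0000.


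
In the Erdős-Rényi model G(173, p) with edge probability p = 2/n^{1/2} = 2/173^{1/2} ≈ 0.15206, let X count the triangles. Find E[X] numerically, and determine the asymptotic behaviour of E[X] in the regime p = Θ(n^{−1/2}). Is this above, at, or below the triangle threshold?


Number of potential triangles: C(173, 3) = 848046.
Each occurs with probability p³ ≈ (0.15206)³ ≈ 3.5157730e-03.
By linearity: E[X] = C(173, 3)·p³ ≈ 848046 · 3.5157730e-03 ≈ 2981.53727.
Since α = 1/2 < 1, p = c/n^{1/2} ≫ 1/n is above the triangle threshold p ~ 1/n. Asymptotically E[X] ~ (c³/6)·n^{3(1−α)} = (2³/6)·n^{1.5} → ∞; triangles are abundant w.h.p.

E[X] ≈ 2981.53727; in regime p = Θ(1/n^{1/2}) E[X] diverges (above the triangle threshold p ~ 1/n).


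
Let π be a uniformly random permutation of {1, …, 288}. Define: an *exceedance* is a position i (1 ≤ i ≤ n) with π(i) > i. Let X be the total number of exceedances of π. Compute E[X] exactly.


Write X = Σ_{i=1}^{288} X_i, where X_i = 1_{π(i) > i}.
For each fixed i, π(i) is uniform over {1, …, 288} (marginal of a uniform permutation), so P[π(i) > i] = (n − i)/n. Summing: Σ_{i=1}^{288} (n − i)/n = (0 + 1 + … + 287)/288 = 288(288 − 1)/(2·288) = (288 − 1)/2.
Hence E[X] = Σ_{i=1}^{288} (288 − i)/288 = 287/2 ≈ 143.500.

E[X] = 287/2 = 143.500.


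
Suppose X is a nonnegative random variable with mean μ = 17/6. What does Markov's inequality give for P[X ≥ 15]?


μ = E[X] = 17/6, a = 15.
Markov: P[X ≥ 15] ≤ μ/a = (17/6)/15 = 17/90.
Numerically: ≈ 0.1889.
(Since a = 15 > μ = 2.8333, the bound 17/90 is < 1 and informative.)

P[X ≥ 15] ≤ 17/90 ≈ 0.1889.


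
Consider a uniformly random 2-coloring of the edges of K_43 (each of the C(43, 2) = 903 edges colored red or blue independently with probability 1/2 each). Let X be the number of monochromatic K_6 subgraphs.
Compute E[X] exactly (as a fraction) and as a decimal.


Let X = Σ_S X_S over the C(43, 6) = 6096454 subsets S of size 6, where X_S = 1 if the K_6 on S is monochromatic.
For a fixed S, the K_6 on S has C(6, 2) = 15 edges. P[all 15 edges red] = (1/2)^15, and likewise for blue, so P[monochromatic] = 2·(1/2)^15 = 2^{1 − 15} = 1/16384.
Summing: E[X] = C(43, 6) · 2^{1 − 15} = 6096454 · 1/16384 = 3048227/8192.
Numerically: E[X] ≈ 372.09802.

E[X] = C(43,6)·2^(1−C(6,2)) = 3048227/8192 ≈ 372.09802.


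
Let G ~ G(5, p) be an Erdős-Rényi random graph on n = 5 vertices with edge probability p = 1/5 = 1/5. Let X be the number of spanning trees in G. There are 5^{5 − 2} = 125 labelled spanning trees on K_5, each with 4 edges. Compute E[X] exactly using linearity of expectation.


K_5 has 5^{5 − 2} = 125 labelled spanning trees.
For each such spanning tree H, let X_H = 1 if all 4 edges of H are present in G. Then P[X_H = 1] = p^{4} = (1/5)^{4} = 1/625.
By linearity: E[X] = Σ_H E[X_H] = 125 · p^{4} = 125 · 1/625 = 1/5.
Numerically: E[X] ≈ 0.2.

E[X] = 125 · (1/5)^{4} = 1/5 ≈ 0.2.


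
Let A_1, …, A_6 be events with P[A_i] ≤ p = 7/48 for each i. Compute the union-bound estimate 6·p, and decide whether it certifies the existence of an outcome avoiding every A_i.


Union bound: P[∪_{i=1}^{6} A_i] ≤ Σ_i P[A_i] ≤ 6·p = 6·(7/48) = 7/8.
Numerically: 7/8 ≈ 0.8750000.
Is 7/8 < 1? YES.
Since P[∪ A_i] ≤ 7/8 < 1, the complement has P[∩ A_i^c] ≥ 1 − 7/8 = 1/8 > 0, so some outcome avoids every A_i.

6·p = 7/8 ≈ 0.8750000; existence CERTIFIED by the union bound.


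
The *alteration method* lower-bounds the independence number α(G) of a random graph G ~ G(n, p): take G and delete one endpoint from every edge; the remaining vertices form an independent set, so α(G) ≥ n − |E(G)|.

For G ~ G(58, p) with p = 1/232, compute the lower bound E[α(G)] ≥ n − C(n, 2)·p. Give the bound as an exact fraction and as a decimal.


E[|E(G)|] = C(58, 2)·p = 1653 · (1/232) = 57/8.
E[α(G)] ≥ n − E[|E(G)|] = 58 − 57/8 = 407/8.
Numerically: ≈ 50.8750.
(This is only a lower bound; the true E[α(G)] may be larger.)

E[α(G)] ≥ 407/8 ≈ 50.8750.


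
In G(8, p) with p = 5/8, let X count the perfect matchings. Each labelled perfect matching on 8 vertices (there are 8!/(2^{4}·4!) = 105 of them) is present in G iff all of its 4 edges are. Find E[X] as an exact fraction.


K_8 has 8!/(2^{4}·4!) = 105 labelled perfect matchings.
For each such perfect matching H, let X_H = 1 if all 4 edges of H are present in G. Then P[X_H = 1] = p^{4} = (5/8)^{4} = 625/4096.
By linearity of expectation: E[X] = Σ_H E[X_H] = 105 · p^{4} = 105 · 625/4096 = 65625/4096.
Numerically: E[X] ≈ 16.022.

E[X] = 105 · (5/8)^{4} = 65625/4096 ≈ 16.022.


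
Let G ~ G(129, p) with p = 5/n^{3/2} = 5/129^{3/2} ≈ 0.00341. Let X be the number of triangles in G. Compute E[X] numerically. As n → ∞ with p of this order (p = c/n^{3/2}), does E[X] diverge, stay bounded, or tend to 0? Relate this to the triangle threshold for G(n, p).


Number of potential triangles: C(129, 3) = 349504.
Each occurs with probability p³ ≈ (0.00341)³ ≈ 3.97426e-08.
By linearity: E[X] = C(129, 3)·p³ ≈ 349504 · 3.97426e-08 ≈ 0.014.
Since α = 3/2 > 1, p = c/n^{3/2} = o(1/n) is below the triangle threshold p ~ 1/n. Asymptotically E[X] ~ (c³/6)·n^{3(1−α)} = (5³/6)·n^{-1.5} → 0, so by Markov's inequality G has no triangles w.h.p.

E[X] ≈ 0.014; in regime p = Θ(1/n^{3/2}) E[X] tends to 0 (below the triangle threshold p ~ 1/n).


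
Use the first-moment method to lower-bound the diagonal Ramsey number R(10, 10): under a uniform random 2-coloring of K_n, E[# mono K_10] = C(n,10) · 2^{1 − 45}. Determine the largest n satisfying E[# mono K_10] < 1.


We need C(n, 10) · 2^{1 − 45} < 1, i.e. C(n, 10) < 2^{45 − 1} = 17592186044416.
Check values of n near the boundary:
  n = 96: C(96, 10) = 11279926456656; 11279926456656 < 17592186044416? YES
  n = 97: C(97, 10) = 12576469727536; 12576469727536 < 17592186044416? YES
  n = 98: C(98, 10) = 14005614014756; 14005614014756 < 17592186044416? YES
  n = 99: C(99, 10) = 15579278510796; 15579278510796 < 17592186044416? YES
  n = 100: C(100, 10) = 17310309456440; 17310309456440 < 17592186044416? YES
  n = 101: C(101, 10) = 19212541264840; 19212541264840 < 17592186044416? NO
The largest n with C(n, 10) < 17592186044416 is n = 100 (where E[X] = 2163788682055/2199023255552 ≈ 0.984). Hence R(10, 10) > 100, i.e. R(10, 10) ≥ 101.

Largest n = 100; hence R(10, 10) > 100.


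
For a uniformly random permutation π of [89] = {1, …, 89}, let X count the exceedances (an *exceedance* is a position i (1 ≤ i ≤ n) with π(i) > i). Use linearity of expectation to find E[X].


Write X = Σ_{i=1}^{89} X_i, where X_i = 1_{π(i) > i}.
For each fixed i, π(i) is uniform over {1, …, 89} (marginal of a uniform permutation), so P[π(i) > i] = (n − i)/n. Summing: Σ_{i=1}^{89} (n − i)/n = (0 + 1 + … + 88)/89 = 89(89 − 1)/(2·89) = (89 − 1)/2.
Hence E[X] = Σ_{i=1}^{89} (89 − i)/89 = 44 ≈ 44.0000.

E[X] = 44 = 44.0000.


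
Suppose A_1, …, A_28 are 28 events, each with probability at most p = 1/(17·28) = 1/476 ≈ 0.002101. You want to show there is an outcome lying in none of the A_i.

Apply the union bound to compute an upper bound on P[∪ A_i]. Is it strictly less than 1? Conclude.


Union bound: P[∪_{i=1}^{28} A_i] ≤ Σ_i P[A_i] ≤ 28·p = 28·(1/476) = 1/17.
Numerically: 1/17 ≈ 0.058824.
Is 1/17 < 1? YES.
Since P[∪ A_i] ≤ 1/17 < 1, the complement has P[∩ A_i^c] ≥ 1 − 1/17 = 16/17 > 0, so some outcome avoids every A_i.

28·p = 1/17 ≈ 0.058824; existence CERTIFIED by the union bound.


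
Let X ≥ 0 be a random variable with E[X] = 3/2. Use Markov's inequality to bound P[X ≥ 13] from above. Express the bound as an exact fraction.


μ = E[X] = 3/2, a = 13.
Markov: P[X ≥ 13] ≤ μ/a = (3/2)/13 = 3/26.
Numerically: ≈ 0.11538.
(Since a = 13 > μ = 1.50000, the bound 3/26 is < 1 and informative.)

P[X ≥ 13] ≤ 3/26 ≈ 0.11538.


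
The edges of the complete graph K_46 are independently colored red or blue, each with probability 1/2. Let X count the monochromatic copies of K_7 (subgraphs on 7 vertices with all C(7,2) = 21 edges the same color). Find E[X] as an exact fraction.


Let X = Σ_S X_S over the C(46, 7) = 53524680 subsets S of size 7, where X_S = 1 if the K_7 on S is monochromatic.
For a fixed S, the K_7 on S has C(7, 2) = 21 edges. P[all 21 edges red] = (1/2)^21, and likewise for blue, so P[monochromatic] = 2·(1/2)^21 = 2^{1 − 21} = 1/1048576.
By linearity of expectation: E[X] = C(46, 7) · 2^{1 − 21} = 53524680 · 1/1048576 = 6690585/131072.
Numerically: E[X] ≈ 51.0451.

E[X] = C(46,7)·2^(1−C(7,2)) = 6690585/131072 ≈ 51.0451.


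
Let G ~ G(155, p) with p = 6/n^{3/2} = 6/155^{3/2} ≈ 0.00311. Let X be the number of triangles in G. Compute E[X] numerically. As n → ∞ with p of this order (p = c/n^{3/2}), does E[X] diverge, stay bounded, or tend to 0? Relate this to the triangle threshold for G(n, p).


Number of potential triangles: C(155, 3) = 608685.
Each occurs with probability p³ ≈ (0.00311)³ ≈ 3.00581e-08.
By linearity: E[X] = C(155, 3)·p³ ≈ 608685 · 3.00581e-08 ≈ 0.018.
Since α = 3/2 > 1, p = c/n^{3/2} = o(1/n) is below the triangle threshold p ~ 1/n. Asymptotically E[X] ~ (c³/6)·n^{3(1−α)} = (6³/6)·n^{-1.5} → 0, so by Markov's inequality G has no triangles w.h.p.

E[X] ≈ 0.018; in regime p = Θ(1/n^{3/2}) E[X] tends to 0 (below the triangle threshold p ~ 1/n).


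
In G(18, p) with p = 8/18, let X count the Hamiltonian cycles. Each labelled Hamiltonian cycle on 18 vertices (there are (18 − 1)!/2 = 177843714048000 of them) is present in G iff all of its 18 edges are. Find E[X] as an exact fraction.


K_18 has (18 − 1)!/2 = 177843714048000 labelled Hamiltonian cycles.
For each such Hamiltonian cycle H, let X_H = 1 if all 18 edges of H are present in G. Then P[X_H = 1] = p^{18} = (4/9)^{18} = 68719476736/150094635296999121.
By linearity of expectation: E[X] = Σ_H E[X_H] = 177843714048000 · p^{18} = 177843714048000 · 68719476736/150094635296999121 = 16764508875398316032000/205891132094649.
Numerically: E[X] ≈ 8.14e+07.

E[X] = 177843714048000 · (4/9)^{18} = 16764508875398316032000/205891132094649 ≈ 8.14e+07.


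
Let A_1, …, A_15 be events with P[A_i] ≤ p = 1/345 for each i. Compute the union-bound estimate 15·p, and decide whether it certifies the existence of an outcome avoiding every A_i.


Union bound: P[∪_{i=1}^{15} A_i] ≤ Σ_i P[A_i] ≤ 15·p = 15·(1/345) = 1/23.
Numerically: 1/23 ≈ 0.04348.
Is 1/23 < 1? YES.
Since P[∪ A_i] ≤ 1/23 < 1, the complement has P[∩ A_i^c] ≥ 1 − 1/23 = 22/23 > 0, so some outcome avoids every A_i.

15·p = 1/23 ≈ 0.04348; existence CERTIFIED by the union bound.


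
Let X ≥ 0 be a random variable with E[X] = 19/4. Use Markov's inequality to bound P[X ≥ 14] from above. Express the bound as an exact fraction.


μ = E[X] = 19/4, a = 14.
Markov: P[X ≥ 14] ≤ μ/a = (19/4)/14 = 19/56.
Numerically: ≈ 0.339286.
(Since a = 14 > μ = 4.750000, the bound 19/56 is < 1 and informative.)

P[X ≥ 14] ≤ 19/56 ≈ 0.339286.


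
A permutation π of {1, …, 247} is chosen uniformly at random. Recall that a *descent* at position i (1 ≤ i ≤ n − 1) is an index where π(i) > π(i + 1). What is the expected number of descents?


Write X = Σ X_I over i = 1, …, 246, with X_I the indicator of one descent.
There are 246 indicators.
For each fixed i, the pair (π(i), π(i+1)) is a uniformly random ordered pair of distinct values from {1, …, 247}; by symmetry P[π(i) > π(i+1)] = 1/2.
By linearity: E[X] = 246 · (1/2) = (247 − 1) · (1/2) = 123 ≈ 123.0000.

E[X] = 123 = 123.0000.


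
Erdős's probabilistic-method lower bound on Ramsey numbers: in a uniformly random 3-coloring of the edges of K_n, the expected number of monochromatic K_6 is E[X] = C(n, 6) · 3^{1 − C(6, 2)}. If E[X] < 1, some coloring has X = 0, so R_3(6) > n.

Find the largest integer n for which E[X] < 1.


We need C(n, 6) · 3^{1 − 15} < 1, i.e. C(n, 6) < 3^{15 − 1} = 4782969.
Check values of n near the boundary:
  n = 38: C(38, 6) = 2760681; 2760681 < 4782969? YES
  n = 39: C(39, 6) = 3262623; 3262623 < 4782969? YES
  n = 40: C(40, 6) = 3838380; 3838380 < 4782969? YES
  n = 41: C(41, 6) = 4496388; 4496388 < 4782969? YES
  n = 42: C(42, 6) = 5245786; 5245786 < 4782969? NO
The largest n with C(n, 6) < 4782969 is n = 41 (where E[X] = 1498796/1594323 ≈ 0.940). Hence R_3(6) > 41, i.e. R_3(6) ≥ 42.

Largest n = 41; hence R_3(6) > 41.


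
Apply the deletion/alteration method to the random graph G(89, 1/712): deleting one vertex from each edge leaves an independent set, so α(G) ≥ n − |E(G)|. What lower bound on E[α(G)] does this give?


E[|E(G)|] = C(89, 2)·p = 3916 · (1/712) = 11/2.
E[α(G)] ≥ n − E[|E(G)|] = 89 − 11/2 = 167/2.
Numerically: ≈ 83.50000.
(This is only a lower bound; the true E[α(G)] may be larger.)

E[α(G)] ≥ 167/2 ≈ 83.50000.


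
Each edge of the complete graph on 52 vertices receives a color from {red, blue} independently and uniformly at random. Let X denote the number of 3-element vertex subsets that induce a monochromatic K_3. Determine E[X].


Let X = Σ_S X_S over the C(52, 3) = 22100 subsets S of size 3, where X_S = 1 if the K_3 on S is monochromatic.
For a fixed S, the K_3 on S has C(3, 2) = 3 edges. P[all 3 edges red] = (1/2)^3, and likewise for blue, so P[monochromatic] = 2·(1/2)^3 = 2^{1 − 3} = 1/4.
By linearity of expectation: E[X] = C(52, 3) · 2^{1 − 3} = 22100 · 1/4 = 5525.
Numerically: E[X] ≈ 5525.000000.

E[X] = C(52,3)·2^(1−C(3,2)) = 5525 ≈ 5525.000000.


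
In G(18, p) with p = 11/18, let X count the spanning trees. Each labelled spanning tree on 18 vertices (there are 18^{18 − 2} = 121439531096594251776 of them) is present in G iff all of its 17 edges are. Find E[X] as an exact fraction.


K_18 has 18^{18 − 2} = 121439531096594251776 labelled spanning trees.
For each such spanning tree H, let X_H = 1 if all 17 edges of H are present in G. Then P[X_H = 1] = p^{17} = (11/18)^{17} = 505447028499293771/2185911559738696531968.
By linearity of expectation: E[X] = Σ_H E[X_H] = 121439531096594251776 · p^{17} = 121439531096594251776 · 505447028499293771/2185911559738696531968 = 505447028499293771/18.
Numerically: E[X] ≈ 2.81e+16.

E[X] = 121439531096594251776 · (11/18)^{17} = 505447028499293771/18 ≈ 2.81e+16.
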